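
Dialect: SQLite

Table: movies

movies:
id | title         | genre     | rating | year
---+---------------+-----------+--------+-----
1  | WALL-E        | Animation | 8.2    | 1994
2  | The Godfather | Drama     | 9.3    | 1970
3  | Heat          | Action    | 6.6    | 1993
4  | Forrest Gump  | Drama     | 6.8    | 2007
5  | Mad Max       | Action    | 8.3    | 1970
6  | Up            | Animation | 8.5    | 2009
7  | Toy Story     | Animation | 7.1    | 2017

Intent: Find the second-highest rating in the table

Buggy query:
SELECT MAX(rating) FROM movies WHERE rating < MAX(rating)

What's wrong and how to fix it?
Bug: MAX(rating) on the right of the comparison is an aggregate-in-WHERE error

Fix: Put the inner MAX in a scalar subquery

Corrected query:
SELECT MAX(rating) FROM movies WHERE rating < (SELECT MAX(rating) FROM movies)

Result:
MAX(rating)
-----------
8.5        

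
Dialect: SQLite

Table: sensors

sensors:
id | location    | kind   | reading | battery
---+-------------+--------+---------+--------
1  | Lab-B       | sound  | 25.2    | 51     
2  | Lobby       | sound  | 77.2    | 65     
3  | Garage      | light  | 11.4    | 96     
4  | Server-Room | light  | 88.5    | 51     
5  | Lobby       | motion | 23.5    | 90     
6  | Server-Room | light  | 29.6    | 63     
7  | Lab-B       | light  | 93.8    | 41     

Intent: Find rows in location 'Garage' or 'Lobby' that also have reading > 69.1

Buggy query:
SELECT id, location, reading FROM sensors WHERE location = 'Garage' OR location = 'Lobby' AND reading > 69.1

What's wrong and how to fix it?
Bug: Without parentheses, AND is evaluated before OR, so the reading filter only applies to the 'Lobby' branch

Fix: Add parentheses around the OR so the AND applies to both alternatives

Corrected query:
SELECT id, location, reading FROM sensors WHERE (location = 'Garage' OR location = 'Lobby') AND reading > 69.1

Result:
id | location | reading
---+----------+--------
2  | Lobby    | 77.2   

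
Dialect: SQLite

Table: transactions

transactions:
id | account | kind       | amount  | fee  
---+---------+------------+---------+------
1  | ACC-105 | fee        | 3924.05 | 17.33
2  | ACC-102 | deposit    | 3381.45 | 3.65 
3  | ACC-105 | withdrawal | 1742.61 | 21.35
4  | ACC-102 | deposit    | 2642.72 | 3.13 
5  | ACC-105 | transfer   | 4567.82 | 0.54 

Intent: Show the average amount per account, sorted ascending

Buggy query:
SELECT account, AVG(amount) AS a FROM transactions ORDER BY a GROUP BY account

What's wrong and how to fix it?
Bug: GROUP BY must precede ORDER BY

Fix: Move ORDER BY to the end, after GROUP BY

Corrected query:
SELECT account, AVG(amount) AS a FROM transactions GROUP BY account ORDER BY a

Result:
account | a          
--------+------------
ACC-102 | 3012.085   
ACC-105 | 3411.493333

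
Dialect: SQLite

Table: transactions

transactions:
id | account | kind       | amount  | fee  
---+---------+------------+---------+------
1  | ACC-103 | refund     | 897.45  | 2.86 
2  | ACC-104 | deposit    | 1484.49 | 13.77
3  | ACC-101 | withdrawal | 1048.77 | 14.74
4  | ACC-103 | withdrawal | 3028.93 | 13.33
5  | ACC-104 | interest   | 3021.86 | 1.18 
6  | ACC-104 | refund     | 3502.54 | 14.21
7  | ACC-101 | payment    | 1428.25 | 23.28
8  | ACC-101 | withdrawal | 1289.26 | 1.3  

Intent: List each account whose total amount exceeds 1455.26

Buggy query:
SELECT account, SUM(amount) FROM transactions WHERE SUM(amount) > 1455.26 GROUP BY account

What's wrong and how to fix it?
Bug: SUM(amount) is an aggregate, but WHERE filters rows before aggregation

Fix: Move the aggregate condition to a HAVING clause

Corrected query:
SELECT account, SUM(amount) FROM transactions GROUP BY account HAVING SUM(amount) > 1455.26

Result:
account | SUM(amount)
--------+------------
ACC-101 | 3766.28    
ACC-103 | 3926.38    
ACC-104 | 8008.89    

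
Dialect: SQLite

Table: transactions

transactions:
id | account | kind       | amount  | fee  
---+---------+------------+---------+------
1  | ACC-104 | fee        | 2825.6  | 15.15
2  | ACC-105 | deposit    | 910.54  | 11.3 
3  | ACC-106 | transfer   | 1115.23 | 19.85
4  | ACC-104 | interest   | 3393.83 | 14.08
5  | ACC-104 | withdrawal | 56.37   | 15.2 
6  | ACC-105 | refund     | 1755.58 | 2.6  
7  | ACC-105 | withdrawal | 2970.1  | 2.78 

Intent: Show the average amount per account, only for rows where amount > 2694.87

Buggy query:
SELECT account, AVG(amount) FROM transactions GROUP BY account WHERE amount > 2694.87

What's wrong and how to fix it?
Bug: WHERE cannot follow GROUP BY

Fix: Place WHERE between FROM and GROUP BY

Corrected query:
SELECT account, AVG(amount) FROM transactions WHERE amount > 2694.87 GROUP BY account

Result:
account | AVG(amount)
--------+------------
ACC-104 | 3109.715   
ACC-105 | 2970.1     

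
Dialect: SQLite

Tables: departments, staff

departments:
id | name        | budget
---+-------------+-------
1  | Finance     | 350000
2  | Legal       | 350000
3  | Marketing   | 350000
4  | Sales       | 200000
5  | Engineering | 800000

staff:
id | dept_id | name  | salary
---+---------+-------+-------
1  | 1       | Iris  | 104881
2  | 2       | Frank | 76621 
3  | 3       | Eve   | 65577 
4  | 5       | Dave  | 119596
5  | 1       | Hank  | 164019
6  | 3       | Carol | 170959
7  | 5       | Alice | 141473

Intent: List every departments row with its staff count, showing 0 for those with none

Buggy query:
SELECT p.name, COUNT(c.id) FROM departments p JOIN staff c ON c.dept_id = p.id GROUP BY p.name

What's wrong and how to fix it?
Bug: An inner join excludes parents with zero children

Fix: Use LEFT JOIN so parents without children still appear (COUNT(c.id) gives 0)

Corrected query:
SELECT p.name, COUNT(c.id) FROM departments p LEFT JOIN staff c ON c.dept_id = p.id GROUP BY p.name

Result:
name        | COUNT(c.id)
------------+------------
Engineering | 2          
Finance     | 2          
Legal       | 1          
Marketing   | 2          
Sales       | 0          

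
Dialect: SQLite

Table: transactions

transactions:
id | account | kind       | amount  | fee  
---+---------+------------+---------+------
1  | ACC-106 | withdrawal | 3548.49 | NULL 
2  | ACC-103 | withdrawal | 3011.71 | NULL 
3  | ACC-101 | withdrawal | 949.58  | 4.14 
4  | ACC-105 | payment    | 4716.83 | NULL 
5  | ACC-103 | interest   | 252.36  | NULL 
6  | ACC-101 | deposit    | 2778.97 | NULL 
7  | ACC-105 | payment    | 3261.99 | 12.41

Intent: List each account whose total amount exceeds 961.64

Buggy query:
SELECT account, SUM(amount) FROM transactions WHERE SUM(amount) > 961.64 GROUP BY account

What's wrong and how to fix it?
Bug: WHERE runs before GROUP BY, so aggregates aren't available there

Fix: Use HAVING (which filters groups after aggregation) instead of WHERE

Corrected query:
SELECT account, SUM(amount) FROM transactions GROUP BY account HAVING SUM(amount) > 961.64

Result:
account | SUM(amount)
--------+------------
ACC-101 | 3728.55    
ACC-103 | 3264.07    
ACC-105 | 7978.82    
ACC-106 | 3548.49    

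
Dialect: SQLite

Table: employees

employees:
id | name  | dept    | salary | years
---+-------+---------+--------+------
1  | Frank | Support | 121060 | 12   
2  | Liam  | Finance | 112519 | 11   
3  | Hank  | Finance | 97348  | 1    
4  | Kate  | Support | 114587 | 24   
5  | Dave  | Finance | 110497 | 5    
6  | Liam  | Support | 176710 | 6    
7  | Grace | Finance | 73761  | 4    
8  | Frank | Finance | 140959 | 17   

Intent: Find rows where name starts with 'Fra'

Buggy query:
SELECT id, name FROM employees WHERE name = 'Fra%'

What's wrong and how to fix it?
Bug: Wildcards only work with LIKE; '=' treats '%' as a literal character

Fix: Use LIKE for wildcard pattern matching

Corrected query:
SELECT id, name FROM employees WHERE name LIKE 'Fra%'

Result:
id | name 
---+------
1  | Frank
8  | Frank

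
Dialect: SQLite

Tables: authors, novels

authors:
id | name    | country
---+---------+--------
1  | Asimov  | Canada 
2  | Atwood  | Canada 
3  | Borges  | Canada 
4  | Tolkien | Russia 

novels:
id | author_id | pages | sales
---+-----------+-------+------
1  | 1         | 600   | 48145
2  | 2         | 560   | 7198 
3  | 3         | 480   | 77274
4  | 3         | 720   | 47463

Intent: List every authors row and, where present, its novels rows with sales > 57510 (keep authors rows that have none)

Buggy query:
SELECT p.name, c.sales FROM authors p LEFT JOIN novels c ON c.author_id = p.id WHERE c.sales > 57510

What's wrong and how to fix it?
Bug: Filtering c.sales in WHERE discards the NULL rows produced by LEFT JOIN, turning it into an inner join

Fix: Move the right-table condition into the ON clause so unmatched parents are kept

Corrected query:
SELECT p.name, c.sales FROM authors p LEFT JOIN novels c ON c.author_id = p.id AND c.sales > 57510

Result:
name    | sales
--------+------
Asimov  | NULL 
Atwood  | NULL 
Borges  | 77274
Tolkien | NULL 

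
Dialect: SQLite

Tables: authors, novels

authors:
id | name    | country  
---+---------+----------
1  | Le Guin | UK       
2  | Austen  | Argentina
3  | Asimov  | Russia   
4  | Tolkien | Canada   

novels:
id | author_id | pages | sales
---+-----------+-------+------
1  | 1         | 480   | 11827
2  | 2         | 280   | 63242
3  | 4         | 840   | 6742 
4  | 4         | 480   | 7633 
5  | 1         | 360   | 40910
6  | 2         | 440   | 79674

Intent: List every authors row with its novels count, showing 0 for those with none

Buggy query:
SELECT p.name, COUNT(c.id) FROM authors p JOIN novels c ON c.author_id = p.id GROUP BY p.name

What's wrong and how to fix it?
Bug: An inner join excludes parents with zero children

Fix: Use LEFT JOIN so parents without children still appear (COUNT(c.id) gives 0)

Corrected query:
SELECT p.name, COUNT(c.id) FROM authors p LEFT JOIN novels c ON c.author_id = p.id GROUP BY p.name

Result:
name    | COUNT(c.id)
--------+------------
Asimov  | 0          
Austen  | 2          
Le Guin | 2          
Tolkien | 2          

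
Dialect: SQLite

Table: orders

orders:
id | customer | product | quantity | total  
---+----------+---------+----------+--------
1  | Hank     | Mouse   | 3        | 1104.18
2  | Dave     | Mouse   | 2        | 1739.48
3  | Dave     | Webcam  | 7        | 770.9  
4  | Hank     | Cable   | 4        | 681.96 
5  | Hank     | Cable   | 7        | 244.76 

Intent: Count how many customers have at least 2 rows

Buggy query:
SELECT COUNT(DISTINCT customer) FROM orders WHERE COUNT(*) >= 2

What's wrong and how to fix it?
Bug: WHERE filters individual rows, not groups, so a group-level COUNT is invalid there

Fix: Use a subquery that GROUPs and filters with HAVING, then count its rows

Corrected query:
SELECT COUNT(*) FROM (SELECT customer FROM orders GROUP BY customer HAVING COUNT(*) >= 2)

Result:
COUNT(*)
--------
2       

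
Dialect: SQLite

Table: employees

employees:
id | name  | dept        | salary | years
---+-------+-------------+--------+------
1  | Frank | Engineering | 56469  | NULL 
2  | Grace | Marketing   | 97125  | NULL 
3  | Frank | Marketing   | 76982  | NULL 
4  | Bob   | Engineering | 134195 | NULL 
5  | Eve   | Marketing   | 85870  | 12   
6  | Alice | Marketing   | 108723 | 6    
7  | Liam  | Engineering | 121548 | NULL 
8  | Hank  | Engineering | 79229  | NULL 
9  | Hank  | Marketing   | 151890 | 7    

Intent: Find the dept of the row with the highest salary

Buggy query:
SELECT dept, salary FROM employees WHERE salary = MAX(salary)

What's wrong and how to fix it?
Bug: WHERE is evaluated per row; an aggregate over the whole table isn't defined there

Fix: Use a subquery: WHERE salary = (SELECT MAX(salary) FROM employees)

Corrected query:
SELECT dept, salary FROM employees WHERE salary = (SELECT MAX(salary) FROM employees)

Result:
dept      | salary
----------+-------
Marketing | 151890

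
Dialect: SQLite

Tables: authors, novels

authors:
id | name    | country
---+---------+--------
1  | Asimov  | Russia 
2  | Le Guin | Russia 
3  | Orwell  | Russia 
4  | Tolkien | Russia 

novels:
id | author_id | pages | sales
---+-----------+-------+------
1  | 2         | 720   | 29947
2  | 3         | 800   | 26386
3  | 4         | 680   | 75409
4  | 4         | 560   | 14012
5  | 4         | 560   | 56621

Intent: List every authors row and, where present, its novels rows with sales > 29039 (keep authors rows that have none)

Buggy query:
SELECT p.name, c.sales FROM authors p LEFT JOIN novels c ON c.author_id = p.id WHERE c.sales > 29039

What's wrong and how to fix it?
Bug: Filtering c.sales in WHERE discards the NULL rows produced by LEFT JOIN, turning it into an inner join

Fix: Move the right-table condition into the ON clause so unmatched parents are kept

Corrected query:
SELECT p.name, c.sales FROM authors p LEFT JOIN novels c ON c.author_id = p.id AND c.sales > 29039

Result:
name    | sales
--------+------
Asimov  | NULL 
Le Guin | 29947
Orwell  | NULL 
Tolkien | 56621
Tolkien | 75409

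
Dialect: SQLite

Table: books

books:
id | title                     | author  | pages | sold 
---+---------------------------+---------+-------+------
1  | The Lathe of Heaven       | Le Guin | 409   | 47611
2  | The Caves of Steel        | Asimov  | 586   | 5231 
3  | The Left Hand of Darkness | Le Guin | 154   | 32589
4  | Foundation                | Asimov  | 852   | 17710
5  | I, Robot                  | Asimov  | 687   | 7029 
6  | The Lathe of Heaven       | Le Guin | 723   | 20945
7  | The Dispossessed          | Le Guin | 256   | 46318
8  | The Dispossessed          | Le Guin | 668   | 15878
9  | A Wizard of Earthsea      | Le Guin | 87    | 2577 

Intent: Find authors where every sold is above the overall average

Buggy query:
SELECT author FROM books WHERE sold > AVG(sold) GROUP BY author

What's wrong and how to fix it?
Bug: AVG() is an aggregate; it can't sit directly in WHERE

Fix: Use a subquery for AVG and a HAVING MIN(...) filter so the condition holds for every row in the group

Corrected query:
SELECT author FROM books GROUP BY author HAVING MIN(sold) > (SELECT AVG(sold) FROM books)

Result:
(no rows)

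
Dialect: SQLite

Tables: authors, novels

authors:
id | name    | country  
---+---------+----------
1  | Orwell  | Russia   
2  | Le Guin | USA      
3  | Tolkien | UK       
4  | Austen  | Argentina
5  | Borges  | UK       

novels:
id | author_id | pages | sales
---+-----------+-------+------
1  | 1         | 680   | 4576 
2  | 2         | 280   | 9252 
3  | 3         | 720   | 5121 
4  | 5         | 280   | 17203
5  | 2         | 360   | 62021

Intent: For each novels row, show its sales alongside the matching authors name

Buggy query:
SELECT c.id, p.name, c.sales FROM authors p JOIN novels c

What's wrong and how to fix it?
Bug: Missing join condition: each novels row is matched to all authors rows instead of just its own

Fix: Specify the join condition linking the foreign key to the parent id

Corrected query:
SELECT c.id, p.name, c.sales FROM authors p JOIN novels c ON c.author_id = p.id

Result:
id | name    | sales
---+---------+------
1  | Orwell  | 4576 
2  | Le Guin | 9252 
3  | Tolkien | 5121 
4  | Borges  | 17203
5  | Le Guin | 62021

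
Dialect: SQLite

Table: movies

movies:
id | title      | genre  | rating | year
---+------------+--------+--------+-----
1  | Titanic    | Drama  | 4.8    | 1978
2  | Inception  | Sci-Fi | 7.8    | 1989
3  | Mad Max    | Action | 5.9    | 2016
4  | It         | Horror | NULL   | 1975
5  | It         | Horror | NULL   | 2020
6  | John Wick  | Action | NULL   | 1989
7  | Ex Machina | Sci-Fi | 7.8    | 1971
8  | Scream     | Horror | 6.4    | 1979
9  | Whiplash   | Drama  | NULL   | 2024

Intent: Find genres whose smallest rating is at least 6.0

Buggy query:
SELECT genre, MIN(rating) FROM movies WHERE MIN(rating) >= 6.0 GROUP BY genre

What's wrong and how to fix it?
Bug: MIN() in WHERE is a misuse of aggregate

Fix: Replace WHERE with HAVING after the GROUP BY

Corrected query:
SELECT genre, MIN(rating) FROM movies GROUP BY genre HAVING MIN(rating) >= 6.0

Result:
genre  | MIN(rating)
-------+------------
Horror | 6.4        
Sci-Fi | 7.8        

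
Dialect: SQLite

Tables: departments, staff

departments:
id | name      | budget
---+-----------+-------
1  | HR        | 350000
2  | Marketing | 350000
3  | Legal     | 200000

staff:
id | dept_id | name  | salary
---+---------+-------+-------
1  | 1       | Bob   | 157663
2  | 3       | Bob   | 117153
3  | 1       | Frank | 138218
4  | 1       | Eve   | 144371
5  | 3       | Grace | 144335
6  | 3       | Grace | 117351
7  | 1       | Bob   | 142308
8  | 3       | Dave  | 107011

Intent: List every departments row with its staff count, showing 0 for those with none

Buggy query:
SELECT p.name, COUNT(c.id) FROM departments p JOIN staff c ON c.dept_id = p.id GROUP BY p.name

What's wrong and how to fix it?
Bug: An inner join excludes parents with zero children

Fix: Use LEFT JOIN so parents without children still appear (COUNT(c.id) gives 0)

Corrected query:
SELECT p.name, COUNT(c.id) FROM departments p LEFT JOIN staff c ON c.dept_id = p.id GROUP BY p.name

Result:
name      | COUNT(c.id)
----------+------------
HR        | 4          
Legal     | 4          
Marketing | 0          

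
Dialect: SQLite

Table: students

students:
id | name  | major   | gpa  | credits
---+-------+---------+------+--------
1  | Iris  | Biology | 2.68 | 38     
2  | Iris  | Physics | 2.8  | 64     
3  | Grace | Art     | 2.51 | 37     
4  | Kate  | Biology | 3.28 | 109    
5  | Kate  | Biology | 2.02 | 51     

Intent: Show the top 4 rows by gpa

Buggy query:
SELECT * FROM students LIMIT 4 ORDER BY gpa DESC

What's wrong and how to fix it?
Bug: LIMIT must come after ORDER BY

Fix: Sort with ORDER BY, then apply LIMIT

Corrected query:
SELECT * FROM students ORDER BY gpa DESC LIMIT 4

Result:
id | name  | major   | gpa  | credits
---+-------+---------+------+--------
4  | Kate  | Biology | 3.28 | 109    
2  | Iris  | Physics | 2.8  | 64     
1  | Iris  | Biology | 2.68 | 38     
3  | Grace | Art     | 2.51 | 37     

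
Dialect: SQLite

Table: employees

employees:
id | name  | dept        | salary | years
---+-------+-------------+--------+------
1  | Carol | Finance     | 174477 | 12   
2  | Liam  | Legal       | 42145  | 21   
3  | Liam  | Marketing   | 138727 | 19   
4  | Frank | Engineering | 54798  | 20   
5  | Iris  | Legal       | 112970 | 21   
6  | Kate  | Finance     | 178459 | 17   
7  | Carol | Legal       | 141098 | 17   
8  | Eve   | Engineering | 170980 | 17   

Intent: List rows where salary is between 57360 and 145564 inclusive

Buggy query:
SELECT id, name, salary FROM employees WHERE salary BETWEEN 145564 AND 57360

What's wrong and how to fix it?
Bug: The bounds are reversed; BETWEEN a AND b requires a <= b to match anything

Fix: Swap the bounds so the smaller value comes first

Corrected query:
SELECT id, name, salary FROM employees WHERE salary BETWEEN 57360 AND 145564

Result:
id | name  | salary
---+-------+-------
3  | Liam  | 138727
5  | Iris  | 112970
7  | Carol | 141098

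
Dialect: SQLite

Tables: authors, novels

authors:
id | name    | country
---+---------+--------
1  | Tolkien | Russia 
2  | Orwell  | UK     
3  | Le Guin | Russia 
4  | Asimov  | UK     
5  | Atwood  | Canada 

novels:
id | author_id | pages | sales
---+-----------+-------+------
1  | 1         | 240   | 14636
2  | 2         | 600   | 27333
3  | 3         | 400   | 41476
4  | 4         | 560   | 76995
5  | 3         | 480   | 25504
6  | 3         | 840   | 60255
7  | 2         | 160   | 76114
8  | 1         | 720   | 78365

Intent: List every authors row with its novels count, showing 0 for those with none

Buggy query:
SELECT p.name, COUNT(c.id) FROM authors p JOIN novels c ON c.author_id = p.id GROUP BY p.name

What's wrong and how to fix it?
Bug: INNER JOIN drops authors rows that have no matching novels rows

Fix: Switch to LEFT JOIN to retain unmatched parent rows

Corrected query:
SELECT p.name, COUNT(c.id) FROM authors p LEFT JOIN novels c ON c.author_id = p.id GROUP BY p.name

Result:
name    | COUNT(c.id)
--------+------------
Asimov  | 1          
Atwood  | 0          
Le Guin | 3          
Orwell  | 2          
Tolkien | 2          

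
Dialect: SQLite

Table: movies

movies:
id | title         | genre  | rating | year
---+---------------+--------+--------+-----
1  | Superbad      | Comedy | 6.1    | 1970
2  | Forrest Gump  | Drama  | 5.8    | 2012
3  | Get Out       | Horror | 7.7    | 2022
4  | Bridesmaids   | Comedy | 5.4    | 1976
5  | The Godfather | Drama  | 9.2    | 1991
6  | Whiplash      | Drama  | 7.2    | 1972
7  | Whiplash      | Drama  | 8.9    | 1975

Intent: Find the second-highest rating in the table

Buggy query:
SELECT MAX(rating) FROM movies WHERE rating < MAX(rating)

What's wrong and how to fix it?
Bug: The inner MAX is an aggregate inside WHERE, which is not allowed

Fix: Compute the overall MAX in a subquery, then take MAX of rows below it

Corrected query:
SELECT MAX(rating) FROM movies WHERE rating < (SELECT MAX(rating) FROM movies)

Result:
MAX(rating)
-----------
8.9        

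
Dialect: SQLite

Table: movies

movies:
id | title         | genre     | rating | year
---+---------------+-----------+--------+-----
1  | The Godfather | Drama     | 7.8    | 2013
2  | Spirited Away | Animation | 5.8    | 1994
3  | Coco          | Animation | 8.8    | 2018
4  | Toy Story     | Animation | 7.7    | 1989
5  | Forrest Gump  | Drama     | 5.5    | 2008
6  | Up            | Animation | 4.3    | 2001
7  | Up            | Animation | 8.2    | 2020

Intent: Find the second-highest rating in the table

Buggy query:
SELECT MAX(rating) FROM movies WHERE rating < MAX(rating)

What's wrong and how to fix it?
Bug: MAX(rating) on the right of the comparison is an aggregate-in-WHERE error

Fix: Compute the overall MAX in a subquery, then take MAX of rows below it

Corrected query:
SELECT MAX(rating) FROM movies WHERE rating < (SELECT MAX(rating) FROM movies)

Result:
MAX(rating)
-----------
8.2        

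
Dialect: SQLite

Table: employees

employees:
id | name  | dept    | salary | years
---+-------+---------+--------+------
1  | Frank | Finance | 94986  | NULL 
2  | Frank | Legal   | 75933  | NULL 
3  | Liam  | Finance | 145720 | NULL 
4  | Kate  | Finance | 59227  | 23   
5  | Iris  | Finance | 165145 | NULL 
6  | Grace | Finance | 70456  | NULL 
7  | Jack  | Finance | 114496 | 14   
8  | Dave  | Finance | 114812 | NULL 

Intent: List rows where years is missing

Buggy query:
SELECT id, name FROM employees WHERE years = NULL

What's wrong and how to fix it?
Bug: '= NULL' is always unknown in SQL three-valued logic, so no rows match

Fix: Replace '= NULL' with 'IS NULL'

Corrected query:
SELECT id, name FROM employees WHERE years IS NULL

Result:
id | name 
---+------
1  | Frank
2  | Frank
3  | Liam 
5  | Iris 
6  | Grace
8  | Dave 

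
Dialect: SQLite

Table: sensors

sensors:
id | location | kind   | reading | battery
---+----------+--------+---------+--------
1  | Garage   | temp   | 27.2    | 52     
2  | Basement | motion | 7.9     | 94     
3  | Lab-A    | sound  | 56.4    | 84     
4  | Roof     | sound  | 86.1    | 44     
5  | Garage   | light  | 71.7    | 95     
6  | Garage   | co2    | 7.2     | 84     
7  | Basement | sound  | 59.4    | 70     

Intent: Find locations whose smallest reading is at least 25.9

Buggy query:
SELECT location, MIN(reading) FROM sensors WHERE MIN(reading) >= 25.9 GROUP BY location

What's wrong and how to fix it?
Bug: Aggregates like MIN are computed per group after WHERE runs

Fix: Replace WHERE with HAVING after the GROUP BY

Corrected query:
SELECT location, MIN(reading) FROM sensors GROUP BY location HAVING MIN(reading) >= 25.9

Result:
location | MIN(reading)
---------+-------------
Lab-A    | 56.4        
Roof     | 86.1        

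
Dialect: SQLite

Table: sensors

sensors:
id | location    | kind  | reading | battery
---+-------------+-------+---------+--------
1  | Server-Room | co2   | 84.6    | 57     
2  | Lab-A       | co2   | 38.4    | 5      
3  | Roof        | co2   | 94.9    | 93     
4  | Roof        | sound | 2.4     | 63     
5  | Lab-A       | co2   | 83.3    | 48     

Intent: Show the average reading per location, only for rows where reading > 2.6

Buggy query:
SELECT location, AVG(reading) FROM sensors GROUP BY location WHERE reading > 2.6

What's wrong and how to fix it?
Bug: Row-level WHERE must come before GROUP BY in the clause order

Fix: Move the WHERE clause before GROUP BY

Corrected query:
SELECT location, AVG(reading) FROM sensors WHERE reading > 2.6 GROUP BY location

Result:
location    | AVG(reading)
------------+-------------
Lab-A       | 60.85       
Roof        | 94.9        
Server-Room | 84.6        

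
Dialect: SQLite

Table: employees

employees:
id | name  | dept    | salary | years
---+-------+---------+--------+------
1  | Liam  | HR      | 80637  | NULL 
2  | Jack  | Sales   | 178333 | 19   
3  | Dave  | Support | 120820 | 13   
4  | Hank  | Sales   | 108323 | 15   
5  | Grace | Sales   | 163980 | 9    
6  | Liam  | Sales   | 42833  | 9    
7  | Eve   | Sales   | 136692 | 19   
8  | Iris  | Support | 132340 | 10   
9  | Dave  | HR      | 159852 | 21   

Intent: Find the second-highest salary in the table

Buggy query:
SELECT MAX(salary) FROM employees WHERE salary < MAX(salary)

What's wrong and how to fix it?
Bug: MAX(salary) on the right of the comparison is an aggregate-in-WHERE error

Fix: Put the inner MAX in a scalar subquery

Corrected query:
SELECT MAX(salary) FROM employees WHERE salary < (SELECT MAX(salary) FROM employees)

Result:
MAX(salary)
-----------
163980     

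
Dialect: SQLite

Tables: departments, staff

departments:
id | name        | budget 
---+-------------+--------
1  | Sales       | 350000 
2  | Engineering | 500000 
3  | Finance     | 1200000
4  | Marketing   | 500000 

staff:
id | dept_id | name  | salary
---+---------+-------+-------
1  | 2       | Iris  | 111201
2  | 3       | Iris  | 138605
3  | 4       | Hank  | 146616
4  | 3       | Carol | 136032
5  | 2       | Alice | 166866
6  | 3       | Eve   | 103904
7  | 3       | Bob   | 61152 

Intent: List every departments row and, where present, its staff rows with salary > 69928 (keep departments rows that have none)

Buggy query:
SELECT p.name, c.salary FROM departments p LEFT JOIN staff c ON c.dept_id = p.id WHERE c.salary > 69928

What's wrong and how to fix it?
Bug: A WHERE condition on the right-hand table after LEFT JOIN drops unmatched parents

Fix: Put 'c.salary > 69928' in the JOIN's ON clause instead of WHERE

Corrected query:
SELECT p.name, c.salary FROM departments p LEFT JOIN staff c ON c.dept_id = p.id AND c.salary > 69928

Result:
name        | salary
------------+-------
Sales       | NULL  
Engineering | 111201
Engineering | 166866
Finance     | 103904
Finance     | 136032
Finance     | 138605
Marketing   | 146616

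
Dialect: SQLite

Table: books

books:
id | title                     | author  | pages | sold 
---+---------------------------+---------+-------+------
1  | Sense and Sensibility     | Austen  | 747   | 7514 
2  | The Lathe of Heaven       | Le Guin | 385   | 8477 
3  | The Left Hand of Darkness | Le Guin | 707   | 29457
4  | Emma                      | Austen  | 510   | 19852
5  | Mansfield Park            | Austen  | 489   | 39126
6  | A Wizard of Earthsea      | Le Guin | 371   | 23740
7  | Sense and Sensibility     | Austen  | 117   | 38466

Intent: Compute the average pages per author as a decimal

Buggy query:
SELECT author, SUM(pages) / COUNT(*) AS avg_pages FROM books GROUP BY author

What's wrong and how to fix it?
Bug: SUM(pages) and COUNT(*) are both integers; the division truncates the fractional part

Fix: Cast one side to REAL so the division keeps the fractional part

Corrected query:
SELECT author, SUM(pages) * 1.0 / COUNT(*) AS avg_pages FROM books GROUP BY author

Result:
author  | avg_pages 
--------+-----------
Austen  | 465.75    
Le Guin | 487.666667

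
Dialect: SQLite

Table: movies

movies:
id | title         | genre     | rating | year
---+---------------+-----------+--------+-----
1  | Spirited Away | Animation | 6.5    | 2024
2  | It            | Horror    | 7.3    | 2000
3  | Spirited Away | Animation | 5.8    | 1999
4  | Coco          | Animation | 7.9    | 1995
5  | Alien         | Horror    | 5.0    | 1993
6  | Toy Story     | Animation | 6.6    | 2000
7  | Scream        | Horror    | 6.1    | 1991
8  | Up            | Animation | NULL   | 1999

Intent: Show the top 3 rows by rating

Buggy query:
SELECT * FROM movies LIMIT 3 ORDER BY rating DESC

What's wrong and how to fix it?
Bug: LIMIT must come after ORDER BY

Fix: Sort with ORDER BY, then apply LIMIT

Corrected query:
SELECT * FROM movies ORDER BY rating DESC LIMIT 3

Result:
id | title     | genre     | rating | year
---+-----------+-----------+--------+-----
4  | Coco      | Animation | 7.9    | 1995
2  | It        | Horror    | 7.3    | 2000
6  | Toy Story | Animation | 6.6    | 2000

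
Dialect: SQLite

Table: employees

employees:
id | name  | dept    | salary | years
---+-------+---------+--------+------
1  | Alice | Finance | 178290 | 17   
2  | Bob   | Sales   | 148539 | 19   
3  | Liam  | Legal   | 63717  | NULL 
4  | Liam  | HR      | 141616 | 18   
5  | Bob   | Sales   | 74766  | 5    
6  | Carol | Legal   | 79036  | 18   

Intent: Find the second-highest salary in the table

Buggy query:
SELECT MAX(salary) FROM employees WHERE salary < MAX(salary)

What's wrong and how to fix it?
Bug: The inner MAX is an aggregate inside WHERE, which is not allowed

Fix: Compute the overall MAX in a subquery, then take MAX of rows below it

Corrected query:
SELECT MAX(salary) FROM employees WHERE salary < (SELECT MAX(salary) FROM employees)

Result:
MAX(salary)
-----------
148539     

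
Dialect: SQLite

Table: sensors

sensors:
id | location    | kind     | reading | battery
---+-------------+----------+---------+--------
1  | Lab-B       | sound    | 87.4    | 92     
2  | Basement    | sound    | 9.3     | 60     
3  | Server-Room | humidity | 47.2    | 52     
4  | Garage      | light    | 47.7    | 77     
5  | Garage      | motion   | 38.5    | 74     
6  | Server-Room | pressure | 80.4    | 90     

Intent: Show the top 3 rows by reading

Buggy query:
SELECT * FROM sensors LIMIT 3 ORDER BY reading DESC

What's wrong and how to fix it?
Bug: ORDER BY cannot follow LIMIT; LIMIT is the final clause

Fix: Sort with ORDER BY, then apply LIMIT

Corrected query:
SELECT * FROM sensors ORDER BY reading DESC LIMIT 3

Result:
id | location    | kind     | reading | battery
---+-------------+----------+---------+--------
1  | Lab-B       | sound    | 87.4    | 92     
6  | Server-Room | pressure | 80.4    | 90     
4  | Garage      | light    | 47.7    | 77     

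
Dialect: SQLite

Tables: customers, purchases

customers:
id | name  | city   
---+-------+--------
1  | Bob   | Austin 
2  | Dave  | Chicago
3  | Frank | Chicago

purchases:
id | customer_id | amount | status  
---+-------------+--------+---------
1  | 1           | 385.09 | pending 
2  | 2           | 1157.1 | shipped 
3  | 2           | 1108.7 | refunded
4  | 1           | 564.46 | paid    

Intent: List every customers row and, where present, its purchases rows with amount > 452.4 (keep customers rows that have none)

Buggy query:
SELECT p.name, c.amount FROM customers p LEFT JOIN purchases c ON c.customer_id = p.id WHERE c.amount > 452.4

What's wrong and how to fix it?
Bug: Filtering c.amount in WHERE discards the NULL rows produced by LEFT JOIN, turning it into an inner join

Fix: Move the right-table condition into the ON clause so unmatched parents are kept

Corrected query:
SELECT p.name, c.amount FROM customers p LEFT JOIN purchases c ON c.customer_id = p.id AND c.amount > 452.4

Result:
name  | amount
------+-------
Bob   | 564.46
Dave  | 1108.7
Dave  | 1157.1
Frank | NULL  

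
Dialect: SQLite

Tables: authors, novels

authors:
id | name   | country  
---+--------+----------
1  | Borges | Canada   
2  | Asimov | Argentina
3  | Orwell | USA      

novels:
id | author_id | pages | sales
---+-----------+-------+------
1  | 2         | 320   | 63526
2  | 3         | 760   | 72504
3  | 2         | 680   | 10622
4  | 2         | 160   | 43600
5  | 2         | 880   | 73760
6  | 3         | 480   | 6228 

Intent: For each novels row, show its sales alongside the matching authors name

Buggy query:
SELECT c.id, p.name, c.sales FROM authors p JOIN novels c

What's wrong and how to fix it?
Bug: JOIN with no ON clause produces a cartesian product; every novels row pairs with every authors row

Fix: Specify the join condition linking the foreign key to the parent id

Corrected query:
SELECT c.id, p.name, c.sales FROM authors p JOIN novels c ON c.author_id = p.id

Result:
id | name   | sales
---+--------+------
1  | Asimov | 63526
2  | Orwell | 72504
3  | Asimov | 10622
4  | Asimov | 43600
5  | Asimov | 73760
6  | Orwell | 6228 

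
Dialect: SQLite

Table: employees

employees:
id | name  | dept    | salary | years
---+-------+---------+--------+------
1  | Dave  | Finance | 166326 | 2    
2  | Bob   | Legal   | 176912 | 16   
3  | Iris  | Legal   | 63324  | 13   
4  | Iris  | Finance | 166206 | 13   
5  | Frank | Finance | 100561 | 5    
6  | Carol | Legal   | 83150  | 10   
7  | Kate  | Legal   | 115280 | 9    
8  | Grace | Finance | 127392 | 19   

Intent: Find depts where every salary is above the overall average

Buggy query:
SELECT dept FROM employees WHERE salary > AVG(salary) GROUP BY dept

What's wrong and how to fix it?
Bug: WHERE evaluates per row before aggregation, so AVG() is unavailable

Fix: Compute the overall average in a scalar subquery and compare each group's MIN against it in HAVING

Corrected query:
SELECT dept FROM employees GROUP BY dept HAVING MIN(salary) > (SELECT AVG(salary) FROM employees)

Result:
(no rows)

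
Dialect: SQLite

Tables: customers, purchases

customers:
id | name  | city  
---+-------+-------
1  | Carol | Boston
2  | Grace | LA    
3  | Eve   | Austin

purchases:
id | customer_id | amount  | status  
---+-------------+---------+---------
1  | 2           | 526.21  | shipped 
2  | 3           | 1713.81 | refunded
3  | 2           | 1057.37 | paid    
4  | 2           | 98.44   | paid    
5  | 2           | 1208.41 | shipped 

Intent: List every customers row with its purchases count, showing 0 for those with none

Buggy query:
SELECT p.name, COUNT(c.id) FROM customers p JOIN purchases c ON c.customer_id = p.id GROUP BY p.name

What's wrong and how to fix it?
Bug: INNER JOIN drops customers rows that have no matching purchases rows

Fix: Switch to LEFT JOIN to retain unmatched parent rows

Corrected query:
SELECT p.name, COUNT(c.id) FROM customers p LEFT JOIN purchases c ON c.customer_id = p.id GROUP BY p.name

Result:
name  | COUNT(c.id)
------+------------
Carol | 0          
Eve   | 1          
Grace | 4          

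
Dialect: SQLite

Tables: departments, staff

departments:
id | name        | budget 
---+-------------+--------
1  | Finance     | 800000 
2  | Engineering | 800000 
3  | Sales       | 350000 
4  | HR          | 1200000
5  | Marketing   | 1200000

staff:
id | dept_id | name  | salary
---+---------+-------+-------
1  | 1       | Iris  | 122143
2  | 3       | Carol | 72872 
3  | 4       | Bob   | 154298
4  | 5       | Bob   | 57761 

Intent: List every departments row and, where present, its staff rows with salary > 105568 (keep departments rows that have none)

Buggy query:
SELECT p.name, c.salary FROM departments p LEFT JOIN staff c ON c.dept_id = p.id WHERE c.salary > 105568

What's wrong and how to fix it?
Bug: A WHERE condition on the right-hand table after LEFT JOIN drops unmatched parents

Fix: Put 'c.salary > 105568' in the JOIN's ON clause instead of WHERE

Corrected query:
SELECT p.name, c.salary FROM departments p LEFT JOIN staff c ON c.dept_id = p.id AND c.salary > 105568

Result:
name        | salary
------------+-------
Finance     | 122143
Engineering | NULL  
Sales       | NULL  
HR          | 154298
Marketing   | NULL  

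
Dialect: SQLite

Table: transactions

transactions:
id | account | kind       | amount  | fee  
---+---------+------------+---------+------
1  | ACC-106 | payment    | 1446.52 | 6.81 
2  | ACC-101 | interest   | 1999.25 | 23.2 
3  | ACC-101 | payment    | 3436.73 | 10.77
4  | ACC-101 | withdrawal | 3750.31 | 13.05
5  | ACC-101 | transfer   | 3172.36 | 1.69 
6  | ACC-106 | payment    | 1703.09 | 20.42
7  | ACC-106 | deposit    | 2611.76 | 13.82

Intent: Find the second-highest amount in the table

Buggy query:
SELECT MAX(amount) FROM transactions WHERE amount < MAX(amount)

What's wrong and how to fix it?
Bug: MAX(amount) on the right of the comparison is an aggregate-in-WHERE error

Fix: Compute the overall MAX in a subquery, then take MAX of rows below it

Corrected query:
SELECT MAX(amount) FROM transactions WHERE amount < (SELECT MAX(amount) FROM transactions)

Result:
MAX(amount)
-----------
3436.73    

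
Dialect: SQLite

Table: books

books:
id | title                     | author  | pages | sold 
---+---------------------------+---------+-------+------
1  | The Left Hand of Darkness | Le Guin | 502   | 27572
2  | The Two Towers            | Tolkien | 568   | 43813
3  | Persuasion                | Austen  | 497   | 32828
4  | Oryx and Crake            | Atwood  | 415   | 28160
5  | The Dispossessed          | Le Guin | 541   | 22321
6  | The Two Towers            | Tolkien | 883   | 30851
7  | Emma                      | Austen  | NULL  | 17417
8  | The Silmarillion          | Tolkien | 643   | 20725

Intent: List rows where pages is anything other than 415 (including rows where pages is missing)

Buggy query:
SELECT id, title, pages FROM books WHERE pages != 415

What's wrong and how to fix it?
Bug: 'pages != 415' is unknown when pages is NULL, so NULL rows are silently excluded

Fix: Handle NULL separately with IS NULL alongside the inequality

Corrected query:
SELECT id, title, pages FROM books WHERE pages != 415 OR pages IS NULL

Result:
id | title                     | pages
---+---------------------------+------
1  | The Left Hand of Darkness | 502  
2  | The Two Towers            | 568  
3  | Persuasion                | 497  
5  | The Dispossessed          | 541  
6  | The Two Towers            | 883  
7  | Emma                      | NULL 
8  | The Silmarillion          | 643  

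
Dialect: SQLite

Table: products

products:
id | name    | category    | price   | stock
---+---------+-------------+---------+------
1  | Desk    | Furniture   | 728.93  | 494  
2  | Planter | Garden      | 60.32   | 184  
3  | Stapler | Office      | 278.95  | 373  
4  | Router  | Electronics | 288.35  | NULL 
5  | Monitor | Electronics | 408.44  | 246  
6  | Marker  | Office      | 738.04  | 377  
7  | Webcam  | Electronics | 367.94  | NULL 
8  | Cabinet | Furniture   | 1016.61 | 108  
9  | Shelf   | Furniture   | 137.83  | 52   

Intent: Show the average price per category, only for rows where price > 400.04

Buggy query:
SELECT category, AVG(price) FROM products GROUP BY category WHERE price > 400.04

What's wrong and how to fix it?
Bug: WHERE cannot follow GROUP BY

Fix: Place WHERE between FROM and GROUP BY

Corrected query:
SELECT category, AVG(price) FROM products WHERE price > 400.04 GROUP BY category

Result:
category    | AVG(price)
------------+-----------
Electronics | 408.44    
Furniture   | 872.77    
Office      | 738.04    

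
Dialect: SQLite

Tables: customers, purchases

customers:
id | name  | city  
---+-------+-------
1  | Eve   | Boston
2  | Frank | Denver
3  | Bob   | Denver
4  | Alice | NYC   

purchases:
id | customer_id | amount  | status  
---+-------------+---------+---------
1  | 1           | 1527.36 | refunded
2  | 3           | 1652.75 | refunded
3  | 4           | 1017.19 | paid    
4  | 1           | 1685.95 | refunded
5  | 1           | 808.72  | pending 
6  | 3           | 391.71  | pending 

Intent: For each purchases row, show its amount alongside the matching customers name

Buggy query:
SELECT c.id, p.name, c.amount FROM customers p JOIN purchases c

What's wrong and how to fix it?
Bug: Missing join condition: each purchases row is matched to all customers rows instead of just its own

Fix: Specify the join condition linking the foreign key to the parent id

Corrected query:
SELECT c.id, p.name, c.amount FROM customers p JOIN purchases c ON c.customer_id = p.id

Result:
id | name  | amount 
---+-------+--------
1  | Eve   | 1527.36
2  | Bob   | 1652.75
3  | Alice | 1017.19
4  | Eve   | 1685.95
5  | Eve   | 808.72 
6  | Bob   | 391.71 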